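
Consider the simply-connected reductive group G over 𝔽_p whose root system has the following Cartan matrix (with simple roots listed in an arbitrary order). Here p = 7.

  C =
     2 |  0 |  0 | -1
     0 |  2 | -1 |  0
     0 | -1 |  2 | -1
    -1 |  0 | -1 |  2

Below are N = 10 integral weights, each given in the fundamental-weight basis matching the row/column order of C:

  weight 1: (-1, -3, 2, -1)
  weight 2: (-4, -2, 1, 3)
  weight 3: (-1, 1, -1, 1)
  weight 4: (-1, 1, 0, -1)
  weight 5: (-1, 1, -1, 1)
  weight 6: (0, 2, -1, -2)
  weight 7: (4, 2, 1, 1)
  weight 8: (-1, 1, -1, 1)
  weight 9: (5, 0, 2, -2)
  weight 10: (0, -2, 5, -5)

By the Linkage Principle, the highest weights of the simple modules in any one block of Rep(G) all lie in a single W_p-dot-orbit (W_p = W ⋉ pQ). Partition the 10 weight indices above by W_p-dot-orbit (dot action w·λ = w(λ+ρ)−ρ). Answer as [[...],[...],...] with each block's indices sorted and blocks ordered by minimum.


A_4 Cartan matrix, 4 simple roots permuted; ρ=(1,1,1,1).

W_7-reps of the 10 weights in Ā_7 (same 4-coord order as C):

  λ_1 → (0, 2, 1, 0);  λ_2 → (3, 1, 1, 1);  λ_3 → (0, 2, 0, 2);  λ_4 → (0, 2, 1, 0);  λ_5 → (0, 2, 0, 2);  λ_6 → (0, 2, 1, 0);  λ_7 → (0, 2, 0, 2);  λ_8 → (0, 2, 0, 2);  λ_9 → (3, 1, 1, 1);  λ_10 → (3, 1, 1, 1)

3 distinct reps among the 10 weights ⇒ 3 W_7-linkage classes:

[[1, 4, 6], [2, 9, 10], [3, 5, 7, 8]]


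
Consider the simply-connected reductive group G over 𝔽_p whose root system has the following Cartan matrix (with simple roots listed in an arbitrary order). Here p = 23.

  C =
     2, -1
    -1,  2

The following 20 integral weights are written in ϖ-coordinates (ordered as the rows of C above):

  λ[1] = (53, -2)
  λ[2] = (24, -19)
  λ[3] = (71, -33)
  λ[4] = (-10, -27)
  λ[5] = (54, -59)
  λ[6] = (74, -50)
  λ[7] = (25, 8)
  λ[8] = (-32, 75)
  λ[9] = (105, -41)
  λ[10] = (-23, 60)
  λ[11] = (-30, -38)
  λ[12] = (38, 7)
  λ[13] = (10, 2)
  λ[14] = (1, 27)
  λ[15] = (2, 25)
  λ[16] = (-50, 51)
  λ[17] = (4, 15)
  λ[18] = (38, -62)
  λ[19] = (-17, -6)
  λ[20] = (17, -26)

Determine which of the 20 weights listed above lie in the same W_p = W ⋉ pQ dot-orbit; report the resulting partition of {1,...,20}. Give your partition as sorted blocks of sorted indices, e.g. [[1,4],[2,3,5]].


C ↔ A_2 under row/col permutation; |W(A_2)| = 6.

Each λ_j+ρ reduced to Ā_23; 2-tuples below use C's row order:

  λ_1+ρ ↦ (1, 15) · λ_2+ρ ↦ (5, 16) · λ_3+ρ ↦ (14, 6) · λ_4+ρ ↦ (11, 3) · λ_5+ρ ↦ (11, 3) · λ_6+ρ ↦ (3, 17) · λ_7+ρ ↦ (11, 3) · λ_8+ρ ↦ (1, 15) · λ_9+ρ ↦ (14, 6) · λ_10+ρ ↦ (1, 15) · λ_11+ρ ↦ (14, 6) · λ_12+ρ ↦ (1, 15) · λ_13+ρ ↦ (11, 3) · λ_14+ρ ↦ (5, 16) · λ_15+ρ ↦ (3, 17) · λ_16+ρ ↦ (3, 17) · λ_17+ρ ↦ (5, 16) · λ_18+ρ ↦ (1, 15) · λ_19+ρ ↦ (5, 16) · λ_20+ρ ↦ (5, 16)

The 20 indices split into 5 linkage classes (same alcove rep ⇔ same W_23-dot-orbit):

[[1, 8, 10, 12, 18], [2, 14, 17, 19, 20], [3, 9, 11], [4, 5, 7, 13], [6, 15, 16]]


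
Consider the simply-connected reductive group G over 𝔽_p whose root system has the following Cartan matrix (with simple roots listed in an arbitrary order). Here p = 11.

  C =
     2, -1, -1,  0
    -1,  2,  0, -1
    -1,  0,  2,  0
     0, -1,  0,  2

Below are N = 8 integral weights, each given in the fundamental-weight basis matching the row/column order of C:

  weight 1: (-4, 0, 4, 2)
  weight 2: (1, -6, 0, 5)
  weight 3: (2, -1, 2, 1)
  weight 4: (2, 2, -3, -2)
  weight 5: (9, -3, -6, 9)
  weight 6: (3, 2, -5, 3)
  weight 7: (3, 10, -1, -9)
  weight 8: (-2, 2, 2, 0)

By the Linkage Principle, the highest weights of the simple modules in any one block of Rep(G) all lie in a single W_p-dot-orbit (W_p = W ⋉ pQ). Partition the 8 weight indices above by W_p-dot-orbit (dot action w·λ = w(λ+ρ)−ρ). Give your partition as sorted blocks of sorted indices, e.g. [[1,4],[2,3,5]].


Dynkin diagram of C (from the 6 off-diagonal −1 entries): A_4.

λ_j+ρ reflected into Ā_11 (⟨·,θ^∨⟩≤11); 4-tuples as given:

  λ_1 → (1, 2, 2, 1) · λ_2 → (1, 2, 2, 1) · λ_3 → (3, 0, 3, 2) · λ_4 → (1, 2, 2, 1) · λ_5 → (1, 2, 2, 1) · λ_6 → (0, 3, 4, 4) · λ_7 → (0, 3, 4, 4) · λ_8 → (1, 2, 2, 1)

Partition of {1..8} into 3 W_11-dot-orbits:

[[1, 2, 4, 5, 8], [3], [6, 7]]


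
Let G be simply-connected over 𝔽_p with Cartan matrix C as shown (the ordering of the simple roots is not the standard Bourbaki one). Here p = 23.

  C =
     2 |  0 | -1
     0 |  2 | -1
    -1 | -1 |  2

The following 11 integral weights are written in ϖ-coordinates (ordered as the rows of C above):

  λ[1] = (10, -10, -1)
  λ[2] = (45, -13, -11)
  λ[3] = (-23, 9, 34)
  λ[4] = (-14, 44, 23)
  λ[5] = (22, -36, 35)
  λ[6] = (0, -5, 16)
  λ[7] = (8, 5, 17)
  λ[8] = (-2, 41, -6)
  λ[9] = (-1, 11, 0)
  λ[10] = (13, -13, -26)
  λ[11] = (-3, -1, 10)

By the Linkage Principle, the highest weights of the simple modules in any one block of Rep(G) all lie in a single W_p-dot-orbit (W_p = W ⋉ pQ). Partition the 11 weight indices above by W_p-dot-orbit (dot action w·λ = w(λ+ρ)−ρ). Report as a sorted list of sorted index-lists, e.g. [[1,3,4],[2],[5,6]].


C ↔ A_3 under row/col permutation; |W(A_3)| = 24.

λ_j+ρ reflected into Ā_23 (⟨·,θ^∨⟩≤23); 3-tuples as given:

  λ_1+ρ ↦ (2, 0, 9);  λ_2+ρ ↦ (0, 12, 1);  λ_3+ρ ↦ (0, 12, 1);  λ_4+ρ ↦ (0, 12, 1);  λ_5+ρ ↦ (0, 12, 1);  λ_6+ρ ↦ (1, 4, 13);  λ_7+ρ ↦ (1, 4, 13);  λ_8+ρ ↦ (1, 4, 13);  λ_9+ρ ↦ (0, 12, 1);  λ_10+ρ ↦ (2, 0, 9);  λ_11+ρ ↦ (2, 0, 9)

Partition of {1..11} into 3 W_23-dot-orbits:

[[1, 10, 11], [2, 3, 4, 5, 9], [6, 7, 8]]


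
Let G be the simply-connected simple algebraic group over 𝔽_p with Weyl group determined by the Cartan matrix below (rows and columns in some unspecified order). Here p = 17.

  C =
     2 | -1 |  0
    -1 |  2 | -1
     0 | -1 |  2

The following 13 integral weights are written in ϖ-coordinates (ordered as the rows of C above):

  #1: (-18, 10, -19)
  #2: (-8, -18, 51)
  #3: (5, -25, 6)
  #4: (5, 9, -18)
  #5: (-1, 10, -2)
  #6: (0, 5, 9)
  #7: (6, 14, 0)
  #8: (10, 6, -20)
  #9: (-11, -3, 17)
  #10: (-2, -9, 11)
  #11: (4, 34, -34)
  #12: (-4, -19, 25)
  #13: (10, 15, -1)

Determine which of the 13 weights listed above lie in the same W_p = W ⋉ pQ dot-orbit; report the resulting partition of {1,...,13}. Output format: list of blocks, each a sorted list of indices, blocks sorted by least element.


C ↔ A_3 under row/col permutation; |W(A_3)| = 24.

λ_j+ρ reflected into Ā_17 (⟨·,θ^∨⟩≤17); 3-tuples as given:

  1: (0, 10, 1)
  2: (1, 6, 10)
  3: (0, 10, 1)
  4: (1, 6, 10)
  5: (0, 10, 1)
  6: (1, 6, 10)
  7: (1, 10, 5)
  8: (1, 10, 5)
  9: (1, 10, 5)
  10: (8, 1, 3)
  11: (1, 10, 5)
  12: (8, 1, 3)
  13: (1, 6, 10)

4 distinct reps among the 13 weights ⇒ 4 W_17-linkage classes:

[[1, 3, 5], [2, 4, 6, 13], [7, 8, 9, 11], [10, 12]]


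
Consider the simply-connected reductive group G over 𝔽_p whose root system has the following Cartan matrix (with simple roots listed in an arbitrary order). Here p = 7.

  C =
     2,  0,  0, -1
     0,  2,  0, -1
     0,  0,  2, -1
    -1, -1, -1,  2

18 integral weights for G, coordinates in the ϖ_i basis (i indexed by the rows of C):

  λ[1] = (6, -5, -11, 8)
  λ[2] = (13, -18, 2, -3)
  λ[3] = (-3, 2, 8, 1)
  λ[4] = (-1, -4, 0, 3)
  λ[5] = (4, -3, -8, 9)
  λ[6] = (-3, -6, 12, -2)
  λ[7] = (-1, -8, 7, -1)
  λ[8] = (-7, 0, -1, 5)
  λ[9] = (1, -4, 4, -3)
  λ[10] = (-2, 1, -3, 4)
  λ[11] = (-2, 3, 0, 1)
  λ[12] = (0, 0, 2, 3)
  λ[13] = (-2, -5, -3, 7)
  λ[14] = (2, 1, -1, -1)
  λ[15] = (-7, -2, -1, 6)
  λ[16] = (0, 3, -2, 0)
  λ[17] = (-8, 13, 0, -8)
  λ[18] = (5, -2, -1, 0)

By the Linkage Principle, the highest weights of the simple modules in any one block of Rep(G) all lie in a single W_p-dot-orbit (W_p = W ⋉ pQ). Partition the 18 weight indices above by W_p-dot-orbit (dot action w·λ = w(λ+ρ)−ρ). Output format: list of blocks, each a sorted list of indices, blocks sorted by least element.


D_4 Cartan matrix, 4 simple roots permuted; ρ=(1,1,1,1).

Each λ_j+ρ reduced to Ā_7; 4-tuples below use C's row order:

  λ_1+ρ ↦ (1, 2, 2, 0)
  λ_2+ρ ↦ (1, 2, 2, 0)
  λ_3+ρ ↦ (3, 2, 0, 0)
  λ_4+ρ ↦ (0, 3, 1, 1)
  λ_5+ρ ↦ (1, 4, 1, 0)
  λ_6+ρ ↦ (0, 3, 1, 1)
  λ_7+ρ ↦ (6, 1, 0, 0)
  λ_8+ρ ↦ (6, 1, 0, 0)
  λ_9+ρ ↦ (3, 2, 0, 0)
  λ_10+ρ ↦ (1, 2, 2, 0)
  λ_11+ρ ↦ (1, 4, 1, 0)
  λ_12+ρ ↦ (1, 1, 1, 0)
  λ_13+ρ ↦ (0, 3, 1, 1)
  λ_14+ρ ↦ (3, 2, 0, 0)
  λ_15+ρ ↦ (6, 1, 0, 0)
  λ_16+ρ ↦ (1, 4, 1, 0)
  λ_17+ρ ↦ (6, 1, 0, 0)
  λ_18+ρ ↦ (6, 1, 0, 0)

Grouping the 18 weights by Ā_7-representative: 6 linkage classes.

[[1, 2, 10], [3, 9, 14], [4, 6, 13], [5, 11, 16], [7, 8, 15, 17, 18], [12]]


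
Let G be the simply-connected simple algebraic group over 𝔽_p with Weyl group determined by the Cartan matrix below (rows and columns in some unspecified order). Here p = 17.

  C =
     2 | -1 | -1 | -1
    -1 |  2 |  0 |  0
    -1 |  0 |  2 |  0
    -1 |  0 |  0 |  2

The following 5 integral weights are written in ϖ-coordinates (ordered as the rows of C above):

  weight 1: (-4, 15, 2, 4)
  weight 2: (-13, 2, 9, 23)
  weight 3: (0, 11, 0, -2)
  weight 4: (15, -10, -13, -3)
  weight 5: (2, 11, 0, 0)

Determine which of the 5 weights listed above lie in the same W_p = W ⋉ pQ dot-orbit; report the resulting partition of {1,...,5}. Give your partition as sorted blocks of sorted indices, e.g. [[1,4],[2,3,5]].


Type D_4, rank 4, |W|=192; reorder rows/cols to standard.

Each λ_j+ρ reduced to Ā_17; 4-tuples below use C's row order:

  λ_1+ρ ↦ (0, 12, 1, 1) · λ_2+ρ ↦ (2, 2, 5, 5) · λ_3+ρ ↦ (0, 12, 1, 1) · λ_4+ρ ↦ (2, 2, 5, 5) · λ_5+ρ ↦ (0, 12, 1, 1)

Grouping the 5 weights by Ā_17-representative: 2 linkage classes.

[[1, 3, 5], [2, 4]]


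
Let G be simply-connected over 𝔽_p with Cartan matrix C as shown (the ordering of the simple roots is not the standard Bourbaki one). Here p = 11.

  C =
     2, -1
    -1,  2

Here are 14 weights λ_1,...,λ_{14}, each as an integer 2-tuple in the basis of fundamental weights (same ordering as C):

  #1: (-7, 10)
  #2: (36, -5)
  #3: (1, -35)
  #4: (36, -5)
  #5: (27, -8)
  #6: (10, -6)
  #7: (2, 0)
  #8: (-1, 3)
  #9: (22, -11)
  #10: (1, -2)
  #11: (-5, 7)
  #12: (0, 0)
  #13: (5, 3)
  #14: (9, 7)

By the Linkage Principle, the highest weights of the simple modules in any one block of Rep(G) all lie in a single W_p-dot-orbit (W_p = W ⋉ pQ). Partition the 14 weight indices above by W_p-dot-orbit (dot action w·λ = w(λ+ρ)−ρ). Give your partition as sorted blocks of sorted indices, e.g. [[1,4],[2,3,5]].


Cartan matrix: type A_2 (|W|=6); un-permuting the 2 rows.

λ_j+ρ reflected into Ā_11 (⟨·,θ^∨⟩≤11); 2-tuples as given:

  [1] (6, 5)
  [2] (0, 4)
  [3] (1, 1)
  [4] (0, 4)
  [5] (6, 4)
  [6] (6, 5)
  [7] (3, 1)
  [8] (0, 4)
  [9] (1, 1)
  [10] (1, 1)
  [11] (4, 4)
  [12] (1, 1)
  [13] (6, 4)
  [14] (3, 1)

These 14 weights hit 6 W_11-dot-orbits; sizes (2, 3, 4, 2, 2, 1):

[[1, 6], [2, 4, 8], [3, 9, 10, 12], [5, 13], [7, 14], [11]]


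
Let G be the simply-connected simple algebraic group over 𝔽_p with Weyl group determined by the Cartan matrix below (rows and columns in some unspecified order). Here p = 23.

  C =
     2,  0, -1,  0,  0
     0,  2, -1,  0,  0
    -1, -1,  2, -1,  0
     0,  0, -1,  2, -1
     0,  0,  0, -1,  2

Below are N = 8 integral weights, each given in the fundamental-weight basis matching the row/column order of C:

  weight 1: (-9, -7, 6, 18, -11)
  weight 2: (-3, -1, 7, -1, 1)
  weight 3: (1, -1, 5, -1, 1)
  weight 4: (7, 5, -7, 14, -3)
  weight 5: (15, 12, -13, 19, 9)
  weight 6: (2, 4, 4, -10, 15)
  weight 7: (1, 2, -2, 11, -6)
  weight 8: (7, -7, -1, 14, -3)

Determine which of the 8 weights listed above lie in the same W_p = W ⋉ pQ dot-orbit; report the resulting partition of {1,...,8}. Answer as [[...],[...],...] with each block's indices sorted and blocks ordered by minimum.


Cartan matrix: type D_5 (|W|=1920); un-permuting the 5 rows.

Each λ_j+ρ reduced to Ā_23; 5-tuples below use C's row order:

  λ_1 → (1, 1, 3, 3, 7)
  λ_2 → (2, 0, 6, 0, 2)
  λ_3 → (2, 0, 6, 0, 2)
  λ_4 → (2, 0, 6, 0, 2)
  λ_5 → (1, 2, 1, 6, 5)
  λ_6 → (1, 1, 3, 3, 7)
  λ_7 → (1, 2, 1, 6, 5)
  λ_8 → (2, 0, 6, 0, 2)

The 8 indices split into 3 linkage classes (same alcove rep ⇔ same W_23-dot-orbit):

[[1, 6], [2, 3, 4, 8], [5, 7]]


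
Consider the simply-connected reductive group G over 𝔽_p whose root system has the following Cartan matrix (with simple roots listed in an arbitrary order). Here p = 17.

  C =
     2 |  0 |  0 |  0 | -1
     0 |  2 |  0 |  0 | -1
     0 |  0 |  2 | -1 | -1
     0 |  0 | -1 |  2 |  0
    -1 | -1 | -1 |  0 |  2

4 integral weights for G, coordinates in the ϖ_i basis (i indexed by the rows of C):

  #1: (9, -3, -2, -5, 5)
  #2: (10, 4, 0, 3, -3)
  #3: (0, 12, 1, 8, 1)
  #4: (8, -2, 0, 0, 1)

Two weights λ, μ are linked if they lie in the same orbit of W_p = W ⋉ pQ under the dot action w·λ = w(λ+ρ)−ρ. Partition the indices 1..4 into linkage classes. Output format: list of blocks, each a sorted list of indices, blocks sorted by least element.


C ↔ D_5 under row/col permutation; |W(D_5)| = 1920.

Each λ_j+ρ reduced to Ā_17; 5-tuples below use C's row order:

  1: (9, 1, 1, 1, 1);  2: (9, 3, 1, 2, 0);  3: (9, 3, 1, 2, 0);  4: (9, 1, 1, 1, 1)

Linkage partition of the 4 weights (2 classes, p=17):

[[1, 4], [2, 3]]


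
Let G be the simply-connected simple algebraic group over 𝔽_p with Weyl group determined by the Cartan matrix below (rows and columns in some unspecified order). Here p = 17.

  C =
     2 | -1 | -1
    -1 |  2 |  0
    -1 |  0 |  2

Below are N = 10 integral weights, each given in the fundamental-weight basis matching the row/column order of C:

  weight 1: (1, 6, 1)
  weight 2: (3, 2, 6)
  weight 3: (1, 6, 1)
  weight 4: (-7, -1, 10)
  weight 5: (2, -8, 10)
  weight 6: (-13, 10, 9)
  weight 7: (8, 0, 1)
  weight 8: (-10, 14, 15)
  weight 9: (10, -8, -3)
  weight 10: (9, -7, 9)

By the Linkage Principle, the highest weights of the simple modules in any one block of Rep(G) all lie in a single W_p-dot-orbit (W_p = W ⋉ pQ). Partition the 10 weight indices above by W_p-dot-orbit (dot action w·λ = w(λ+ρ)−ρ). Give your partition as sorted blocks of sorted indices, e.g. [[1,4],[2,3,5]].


A_3 Cartan matrix, 3 simple roots permuted; ρ=(1,1,1).

W_17-reps of the 10 weights in Ā_17 (same 3-coord order as C):

  1: (2, 7, 2) · 2: (4, 3, 7) · 3: (2, 7, 2) · 4: (0, 6, 5) · 5: (4, 3, 7) · 6: (9, 1, 2) · 7: (9, 1, 2) · 8: (9, 1, 2) · 9: (2, 7, 2) · 10: (4, 3, 7)

These 10 weights hit 4 W_17-dot-orbits; sizes (3, 3, 1, 3):

[[1, 3, 9], [2, 5, 10], [4], [6, 7, 8]]


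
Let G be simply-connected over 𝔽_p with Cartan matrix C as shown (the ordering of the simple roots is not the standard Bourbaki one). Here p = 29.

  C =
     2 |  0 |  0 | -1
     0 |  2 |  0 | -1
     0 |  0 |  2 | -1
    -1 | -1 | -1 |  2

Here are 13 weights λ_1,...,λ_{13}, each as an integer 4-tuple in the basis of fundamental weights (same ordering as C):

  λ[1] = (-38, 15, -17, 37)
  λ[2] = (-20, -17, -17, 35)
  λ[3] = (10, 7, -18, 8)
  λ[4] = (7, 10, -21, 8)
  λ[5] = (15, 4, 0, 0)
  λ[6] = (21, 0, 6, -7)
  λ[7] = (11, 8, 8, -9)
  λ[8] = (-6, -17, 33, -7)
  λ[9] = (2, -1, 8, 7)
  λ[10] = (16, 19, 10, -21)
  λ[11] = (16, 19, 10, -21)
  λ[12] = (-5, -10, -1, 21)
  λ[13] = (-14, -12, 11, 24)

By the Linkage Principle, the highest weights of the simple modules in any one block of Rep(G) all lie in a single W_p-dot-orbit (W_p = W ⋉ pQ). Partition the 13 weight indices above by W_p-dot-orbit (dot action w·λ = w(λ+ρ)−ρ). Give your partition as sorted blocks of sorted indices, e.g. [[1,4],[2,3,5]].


C ↔ D_4 under row/col permutation; |W(D_4)| = 192.

Folding the 13 weights λ_j+ρ into Ā_29 (reps in the given 4-coord order):

  λ_1 → (4, 1, 1, 8);  λ_2 → (4, 1, 1, 8);  λ_3 → (3, 0, 9, 8);  λ_4 → (3, 0, 9, 8);  λ_5 → (16, 5, 1, 1);  λ_6 → (16, 5, 1, 1);  λ_7 → (4, 1, 1, 8);  λ_8 → (16, 5, 1, 1);  λ_9 → (3, 0, 9, 8);  λ_10 → (3, 0, 9, 8);  λ_11 → (3, 0, 9, 8);  λ_12 → (4, 9, 0, 7);  λ_13 → (5, 3, 4, 8)

5 distinct reps among the 13 weights ⇒ 5 W_29-linkage classes:

[[1, 2, 7], [3, 4, 9, 10, 11], [5, 6, 8], [12], [13]]


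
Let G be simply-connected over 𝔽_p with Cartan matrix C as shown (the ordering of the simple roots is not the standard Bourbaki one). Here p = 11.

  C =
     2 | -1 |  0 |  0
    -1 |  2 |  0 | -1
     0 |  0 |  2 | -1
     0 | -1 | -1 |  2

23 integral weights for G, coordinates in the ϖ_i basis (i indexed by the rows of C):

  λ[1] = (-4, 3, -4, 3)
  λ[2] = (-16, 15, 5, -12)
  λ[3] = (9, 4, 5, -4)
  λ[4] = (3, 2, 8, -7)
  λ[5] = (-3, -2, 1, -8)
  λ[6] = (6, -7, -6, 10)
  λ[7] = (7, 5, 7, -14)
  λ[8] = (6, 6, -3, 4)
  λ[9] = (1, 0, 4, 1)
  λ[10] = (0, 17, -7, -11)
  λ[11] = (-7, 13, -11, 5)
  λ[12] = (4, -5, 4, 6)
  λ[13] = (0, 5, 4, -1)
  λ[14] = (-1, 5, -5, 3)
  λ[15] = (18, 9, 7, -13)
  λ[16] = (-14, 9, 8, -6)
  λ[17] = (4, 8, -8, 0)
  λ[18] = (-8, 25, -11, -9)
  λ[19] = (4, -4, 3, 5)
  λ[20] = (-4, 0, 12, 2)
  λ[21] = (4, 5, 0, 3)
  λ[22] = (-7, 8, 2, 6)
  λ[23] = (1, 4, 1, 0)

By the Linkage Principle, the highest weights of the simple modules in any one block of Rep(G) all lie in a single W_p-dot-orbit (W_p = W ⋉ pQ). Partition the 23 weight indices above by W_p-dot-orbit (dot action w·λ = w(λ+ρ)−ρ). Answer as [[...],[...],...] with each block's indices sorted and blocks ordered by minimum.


C ↔ A_4 under row/col permutation; |W(A_4)| = 120.

Ā_11 reps of the 23 weights (A_4, coords as presented):

  1: (3, 1, 3, 1) · 2: (0, 6, 4, 0) · 3: (3, 1, 3, 1) · 4: (1, 3, 3, 3) · 5: (2, 5, 2, 1) · 6: (0, 6, 4, 0) · 7: (2, 5, 2, 1) · 8: (1, 3, 3, 3) · 9: (2, 1, 5, 2) · 10: (2, 5, 2, 1) · 11: (3, 1, 3, 1) · 12: (1, 3, 3, 3) · 13: (0, 6, 4, 0) · 14: (0, 6, 4, 0) · 15: (3, 1, 3, 1) · 16: (2, 5, 2, 1) · 17: (1, 3, 3, 3) · 18: (1, 3, 3, 4) · 19: (1, 3, 3, 3) · 20: (2, 1, 5, 2) · 21: (0, 6, 4, 0) · 22: (2, 1, 5, 2) · 23: (2, 5, 2, 1)

Partition of {1..23} into 6 W_11-dot-orbits:

[[1, 3, 11, 15], [2, 6, 13, 14, 21], [4, 8, 12, 17, 19], [5, 7, 10, 16, 23], [9, 20, 22], [18]]


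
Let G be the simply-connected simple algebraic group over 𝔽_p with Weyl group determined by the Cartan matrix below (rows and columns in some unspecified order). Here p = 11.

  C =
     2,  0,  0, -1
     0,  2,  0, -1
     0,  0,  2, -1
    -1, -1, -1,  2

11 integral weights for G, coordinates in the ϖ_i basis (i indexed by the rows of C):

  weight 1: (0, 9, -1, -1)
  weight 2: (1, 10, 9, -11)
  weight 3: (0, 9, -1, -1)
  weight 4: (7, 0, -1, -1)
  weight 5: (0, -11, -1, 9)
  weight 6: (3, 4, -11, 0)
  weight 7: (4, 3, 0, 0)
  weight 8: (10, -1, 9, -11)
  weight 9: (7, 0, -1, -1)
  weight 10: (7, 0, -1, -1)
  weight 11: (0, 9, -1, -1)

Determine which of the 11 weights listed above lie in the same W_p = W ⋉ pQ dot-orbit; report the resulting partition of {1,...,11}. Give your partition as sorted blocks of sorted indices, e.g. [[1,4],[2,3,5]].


Type D_4, rank 4, |W|=192; reorder rows/cols to standard.

Folding the 11 weights λ_j+ρ into Ā_11 (reps in the given 4-coord order):

    [1] (1, 10, 0, 0)
    [2] (8, 1, 0, 0)
    [3] (1, 10, 0, 0)
    [4] (8, 1, 0, 0)
    [5] (1, 10, 0, 0)
    [6] (5, 4, 1, 0)
    [7] (5, 4, 1, 0)
    [8] (1, 10, 0, 0)
    [9] (8, 1, 0, 0)
    [10] (8, 1, 0, 0)
    [11] (1, 10, 0, 0)

These 11 weights hit 3 W_11-dot-orbits; sizes (5, 4, 2):

[[1, 3, 5, 8, 11], [2, 4, 9, 10], [6, 7]]


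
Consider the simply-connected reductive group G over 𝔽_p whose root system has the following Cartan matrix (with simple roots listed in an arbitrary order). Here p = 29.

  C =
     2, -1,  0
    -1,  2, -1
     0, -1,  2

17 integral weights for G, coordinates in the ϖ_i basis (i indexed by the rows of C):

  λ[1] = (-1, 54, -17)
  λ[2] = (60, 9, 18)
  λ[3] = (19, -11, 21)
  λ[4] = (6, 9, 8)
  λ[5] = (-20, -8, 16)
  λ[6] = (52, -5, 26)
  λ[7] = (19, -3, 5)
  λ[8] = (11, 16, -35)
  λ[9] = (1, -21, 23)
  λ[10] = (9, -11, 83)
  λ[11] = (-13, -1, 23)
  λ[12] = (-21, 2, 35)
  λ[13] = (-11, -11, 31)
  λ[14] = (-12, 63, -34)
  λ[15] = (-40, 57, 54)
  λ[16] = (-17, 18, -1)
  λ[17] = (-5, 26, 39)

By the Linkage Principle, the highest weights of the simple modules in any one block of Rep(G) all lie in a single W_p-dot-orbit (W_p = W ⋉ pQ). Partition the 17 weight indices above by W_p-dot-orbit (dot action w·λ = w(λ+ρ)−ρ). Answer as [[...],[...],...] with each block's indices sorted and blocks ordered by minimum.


C ↔ A_3 under row/col permutation; |W(A_3)| = 24.

λ_j+ρ reflected into Ā_29 (⟨·,θ^∨⟩≤29); 3-tuples as given:

  [1] (16, 3, 0) · [2] (16, 3, 0) · [3] (7, 10, 9) · [4] (7, 10, 9) · [5] (7, 10, 9) · [6] (18, 2, 4) · [7] (18, 2, 4) · [8] (0, 12, 12) · [9] (18, 2, 4) · [10] (16, 3, 0) · [11] (0, 12, 12) · [12] (7, 10, 9) · [13] (7, 10, 9) · [14] (18, 2, 4) · [15] (16, 3, 0) · [16] (16, 3, 0) · [17] (18, 2, 4)

Linkage partition of the 17 weights (4 classes, p=29):

[[1, 2, 10, 15, 16], [3, 4, 5, 12, 13], [6, 7, 9, 14, 17], [8, 11]]


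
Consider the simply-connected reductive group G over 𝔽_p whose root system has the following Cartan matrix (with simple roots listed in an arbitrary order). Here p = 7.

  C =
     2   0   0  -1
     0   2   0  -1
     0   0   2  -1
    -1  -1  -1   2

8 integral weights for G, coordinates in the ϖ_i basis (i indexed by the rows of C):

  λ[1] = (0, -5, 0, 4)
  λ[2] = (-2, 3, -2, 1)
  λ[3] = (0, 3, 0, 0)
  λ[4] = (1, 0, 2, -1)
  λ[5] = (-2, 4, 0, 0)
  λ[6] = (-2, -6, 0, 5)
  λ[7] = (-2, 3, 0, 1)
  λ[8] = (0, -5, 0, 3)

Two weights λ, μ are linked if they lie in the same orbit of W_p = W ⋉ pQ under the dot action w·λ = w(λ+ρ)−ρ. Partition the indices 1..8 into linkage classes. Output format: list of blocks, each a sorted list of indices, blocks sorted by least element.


Root system D_4: the 4×4 matrix C matches after relabeling.

Folding the 8 weights λ_j+ρ into Ā_7 (reps in the given 4-coord order):

  λ_1 → (1, 4, 1, 0);  λ_2 → (1, 4, 1, 0);  λ_3 → (1, 4, 1, 0);  λ_4 → (2, 1, 3, 0);  λ_5 → (1, 5, 1, 0);  λ_6 → (1, 5, 1, 0);  λ_7 → (1, 4, 1, 0);  λ_8 → (1, 4, 1, 0)

Grouping the 8 weights by Ā_7-representative: 3 linkage classes.

[[1, 2, 3, 7, 8], [4], [5, 6]]


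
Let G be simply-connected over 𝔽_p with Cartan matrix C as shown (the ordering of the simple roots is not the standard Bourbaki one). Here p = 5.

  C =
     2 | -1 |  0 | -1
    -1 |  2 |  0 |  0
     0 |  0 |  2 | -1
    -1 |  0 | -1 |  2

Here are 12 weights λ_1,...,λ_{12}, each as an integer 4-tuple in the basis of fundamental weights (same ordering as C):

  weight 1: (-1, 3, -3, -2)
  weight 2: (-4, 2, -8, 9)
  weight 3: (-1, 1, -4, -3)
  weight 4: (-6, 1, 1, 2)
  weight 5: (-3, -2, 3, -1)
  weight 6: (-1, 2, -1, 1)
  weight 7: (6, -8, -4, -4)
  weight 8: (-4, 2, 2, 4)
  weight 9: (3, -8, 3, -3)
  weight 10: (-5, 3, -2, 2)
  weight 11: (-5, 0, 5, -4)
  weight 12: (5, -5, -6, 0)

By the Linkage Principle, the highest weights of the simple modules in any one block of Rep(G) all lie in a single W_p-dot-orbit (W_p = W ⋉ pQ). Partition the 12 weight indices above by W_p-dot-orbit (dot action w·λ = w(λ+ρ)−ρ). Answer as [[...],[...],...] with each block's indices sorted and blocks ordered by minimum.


C ↔ A_4 under row/col permutation; |W(A_4)| = 120.

Ā_5 reps of the 12 weights (A_4, coords as presented):

  1: (2, 1, 0, 1) · 2: (0, 3, 0, 2) · 3: (0, 3, 0, 2) · 4: (0, 3, 0, 2) · 5: (2, 0, 1, 1) · 6: (0, 3, 0, 2) · 7: (2, 0, 1, 1) · 8: (0, 3, 0, 2) · 9: (2, 0, 1, 1) · 10: (2, 0, 1, 1) · 11: (2, 1, 0, 1) · 12: (2, 0, 1, 1)

Linkage partition of the 12 weights (3 classes, p=5):

[[1, 11], [2, 3, 4, 6, 8], [5, 7, 9, 10, 12]]


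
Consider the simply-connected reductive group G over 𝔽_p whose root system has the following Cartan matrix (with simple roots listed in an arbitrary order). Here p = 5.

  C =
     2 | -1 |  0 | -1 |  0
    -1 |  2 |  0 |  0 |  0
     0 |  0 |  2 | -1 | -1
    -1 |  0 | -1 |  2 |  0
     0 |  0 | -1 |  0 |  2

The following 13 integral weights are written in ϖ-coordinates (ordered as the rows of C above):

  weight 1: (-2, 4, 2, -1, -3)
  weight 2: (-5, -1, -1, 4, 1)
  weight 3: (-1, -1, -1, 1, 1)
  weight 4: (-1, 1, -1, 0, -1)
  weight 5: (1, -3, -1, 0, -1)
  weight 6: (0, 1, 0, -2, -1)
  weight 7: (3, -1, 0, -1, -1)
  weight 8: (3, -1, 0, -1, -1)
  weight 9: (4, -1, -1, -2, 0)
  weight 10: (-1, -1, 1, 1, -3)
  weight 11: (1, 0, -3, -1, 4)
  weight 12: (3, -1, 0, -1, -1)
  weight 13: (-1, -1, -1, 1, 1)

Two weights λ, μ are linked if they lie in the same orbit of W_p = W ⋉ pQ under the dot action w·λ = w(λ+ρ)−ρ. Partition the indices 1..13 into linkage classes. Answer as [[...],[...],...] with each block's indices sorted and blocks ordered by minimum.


Cartan matrix: type A_5 (|W|=720); un-permuting the 5 rows.

W_5-reps of the 13 weights in Ā_5 (same 5-coord order as C):

  1: (0, 2, 0, 1, 0) · 2: (0, 2, 0, 1, 0) · 3: (0, 0, 0, 2, 2) · 4: (0, 2, 0, 1, 0) · 5: (0, 2, 0, 1, 0) · 6: (0, 2, 0, 1, 0) · 7: (4, 0, 1, 0, 0) · 8: (4, 0, 1, 0, 0) · 9: (4, 0, 1, 0, 0) · 10: (0, 0, 0, 2, 2) · 11: (0, 0, 0, 2, 2) · 12: (4, 0, 1, 0, 0) · 13: (0, 0, 0, 2, 2)

These 13 weights hit 3 W_5-dot-orbits; sizes (5, 4, 4):

[[1, 2, 4, 5, 6], [3, 10, 11, 13], [7, 8, 9, 12]]


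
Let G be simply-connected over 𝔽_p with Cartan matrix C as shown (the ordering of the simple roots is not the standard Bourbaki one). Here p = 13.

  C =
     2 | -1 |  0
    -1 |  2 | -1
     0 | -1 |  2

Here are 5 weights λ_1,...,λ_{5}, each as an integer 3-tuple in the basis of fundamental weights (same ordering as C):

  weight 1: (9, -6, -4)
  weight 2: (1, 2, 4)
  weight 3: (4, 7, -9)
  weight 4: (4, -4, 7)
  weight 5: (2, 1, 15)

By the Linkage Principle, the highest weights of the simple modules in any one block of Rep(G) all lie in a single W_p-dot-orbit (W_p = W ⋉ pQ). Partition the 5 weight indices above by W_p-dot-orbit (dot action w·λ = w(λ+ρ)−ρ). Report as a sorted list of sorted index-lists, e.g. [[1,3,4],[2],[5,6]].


Type A_3, rank 3, |W|=24; reorder rows/cols to standard.

λ_j+ρ reflected into Ā_13 (⟨·,θ^∨⟩≤13); 3-tuples as given:

  1: (2, 3, 5) · 2: (2, 3, 5) · 3: (5, 0, 8) · 4: (2, 3, 5) · 5: (2, 3, 5)

2 distinct reps among the 5 weights ⇒ 2 W_13-linkage classes:

[[1, 2, 4, 5], [3]]


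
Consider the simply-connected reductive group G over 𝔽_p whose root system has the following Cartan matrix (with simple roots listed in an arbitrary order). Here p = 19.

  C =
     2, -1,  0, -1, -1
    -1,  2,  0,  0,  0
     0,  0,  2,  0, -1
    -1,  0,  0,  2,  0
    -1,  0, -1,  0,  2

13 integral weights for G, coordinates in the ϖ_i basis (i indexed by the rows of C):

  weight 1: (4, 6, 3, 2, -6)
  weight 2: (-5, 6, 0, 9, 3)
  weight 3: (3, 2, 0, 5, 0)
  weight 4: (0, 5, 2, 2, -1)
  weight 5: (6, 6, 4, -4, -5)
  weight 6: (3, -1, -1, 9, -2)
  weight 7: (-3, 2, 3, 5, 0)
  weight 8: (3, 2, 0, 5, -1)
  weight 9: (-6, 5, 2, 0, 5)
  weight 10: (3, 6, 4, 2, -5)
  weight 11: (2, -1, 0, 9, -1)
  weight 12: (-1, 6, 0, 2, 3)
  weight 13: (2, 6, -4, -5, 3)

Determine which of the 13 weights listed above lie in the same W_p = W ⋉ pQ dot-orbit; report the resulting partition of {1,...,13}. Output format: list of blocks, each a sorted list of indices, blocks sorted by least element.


Type D_5, rank 5, |W|=1920; reorder rows/cols to standard.

Alcove-folded reps (p=19, 13 weights, presented ϖ-order):

  [1] (0, 7, 1, 3, 4)
  [2] (4, 3, 1, 6, 0)
  [3] (4, 3, 1, 6, 0)
  [4] (1, 6, 3, 3, 0)
  [5] (0, 7, 1, 3, 4)
  [6] (3, 0, 1, 10, 0)
  [7] (1, 1, 3, 4, 1)
  [8] (4, 3, 1, 6, 0)
  [9] (1, 1, 3, 4, 1)
  [10] (0, 7, 1, 3, 4)
  [11] (3, 0, 1, 10, 0)
  [12] (0, 7, 1, 3, 4)
  [13] (1, 6, 3, 3, 0)

Partition of {1..13} into 5 W_19-dot-orbits:

[[1, 5, 10, 12], [2, 3, 8], [4, 13], [6, 11], [7, 9]]


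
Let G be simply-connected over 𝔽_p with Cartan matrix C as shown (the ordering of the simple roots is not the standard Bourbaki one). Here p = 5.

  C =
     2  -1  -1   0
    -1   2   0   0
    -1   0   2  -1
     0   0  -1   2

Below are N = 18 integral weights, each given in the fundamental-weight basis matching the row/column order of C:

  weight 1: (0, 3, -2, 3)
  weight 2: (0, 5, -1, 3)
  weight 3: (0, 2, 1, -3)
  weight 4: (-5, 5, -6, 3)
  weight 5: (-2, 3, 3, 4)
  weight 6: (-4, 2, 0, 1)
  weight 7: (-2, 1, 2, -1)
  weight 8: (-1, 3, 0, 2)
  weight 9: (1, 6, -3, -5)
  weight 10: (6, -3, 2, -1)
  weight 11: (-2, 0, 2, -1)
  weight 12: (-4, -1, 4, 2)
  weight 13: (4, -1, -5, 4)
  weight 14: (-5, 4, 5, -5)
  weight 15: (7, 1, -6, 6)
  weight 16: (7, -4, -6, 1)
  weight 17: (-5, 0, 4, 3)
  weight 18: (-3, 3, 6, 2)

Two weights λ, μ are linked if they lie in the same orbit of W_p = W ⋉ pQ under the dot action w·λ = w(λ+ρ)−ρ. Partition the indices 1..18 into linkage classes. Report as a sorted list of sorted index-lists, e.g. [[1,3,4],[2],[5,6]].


A_4 Cartan matrix, 4 simple roots permuted; ρ=(1,1,1,1).

Ā_5 reps of the 18 weights (A_4, coords as presented):

  λ_1 → (0, 1, 1, 0);  λ_2 → (0, 1, 1, 0);  λ_3 → (1, 2, 0, 1);  λ_4 → (0, 1, 1, 0);  λ_5 → (1, 1, 2, 0);  λ_6 → (1, 0, 2, 0);  λ_7 → (1, 1, 2, 0);  λ_8 → (0, 1, 1, 0);  λ_9 → (1, 1, 2, 0);  λ_10 → (0, 0, 2, 0);  λ_11 → (1, 0, 2, 0);  λ_12 → (0, 0, 2, 0);  λ_13 → (0, 1, 4, 0);  λ_14 → (1, 1, 2, 0);  λ_15 → (0, 0, 2, 0);  λ_16 → (0, 0, 2, 0);  λ_17 → (0, 1, 1, 0);  λ_18 → (1, 0, 2, 0)

6 distinct reps among the 18 weights ⇒ 6 W_5-linkage classes:

[[1, 2, 4, 8, 17], [3], [5, 7, 9, 14], [6, 11, 18], [10, 12, 15, 16], [13]]


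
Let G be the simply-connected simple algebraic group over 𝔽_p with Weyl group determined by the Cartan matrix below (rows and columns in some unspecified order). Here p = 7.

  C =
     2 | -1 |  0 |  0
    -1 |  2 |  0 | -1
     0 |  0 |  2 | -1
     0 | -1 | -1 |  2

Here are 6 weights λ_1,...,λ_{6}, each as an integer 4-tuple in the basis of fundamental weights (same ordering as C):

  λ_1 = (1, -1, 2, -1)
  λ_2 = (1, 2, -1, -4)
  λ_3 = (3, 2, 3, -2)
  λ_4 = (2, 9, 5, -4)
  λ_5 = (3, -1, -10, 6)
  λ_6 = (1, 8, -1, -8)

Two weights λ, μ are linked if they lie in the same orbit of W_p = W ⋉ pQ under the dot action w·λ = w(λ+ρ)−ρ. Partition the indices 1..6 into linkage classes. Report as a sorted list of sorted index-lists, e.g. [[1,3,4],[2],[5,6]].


A_4 Cartan matrix, 4 simple roots permuted; ρ=(1,1,1,1).

Ā_7 reps of the 6 weights (A_4, coords as presented):

  1: (2, 0, 3, 0)
  2: (2, 0, 3, 0)
  3: (1, 2, 0, 1)
  4: (1, 2, 0, 1)
  5: (2, 0, 3, 0)
  6: (2, 0, 3, 0)

These 6 weights hit 2 W_7-dot-orbits; sizes (4, 2):

[[1, 2, 5, 6], [3, 4]]


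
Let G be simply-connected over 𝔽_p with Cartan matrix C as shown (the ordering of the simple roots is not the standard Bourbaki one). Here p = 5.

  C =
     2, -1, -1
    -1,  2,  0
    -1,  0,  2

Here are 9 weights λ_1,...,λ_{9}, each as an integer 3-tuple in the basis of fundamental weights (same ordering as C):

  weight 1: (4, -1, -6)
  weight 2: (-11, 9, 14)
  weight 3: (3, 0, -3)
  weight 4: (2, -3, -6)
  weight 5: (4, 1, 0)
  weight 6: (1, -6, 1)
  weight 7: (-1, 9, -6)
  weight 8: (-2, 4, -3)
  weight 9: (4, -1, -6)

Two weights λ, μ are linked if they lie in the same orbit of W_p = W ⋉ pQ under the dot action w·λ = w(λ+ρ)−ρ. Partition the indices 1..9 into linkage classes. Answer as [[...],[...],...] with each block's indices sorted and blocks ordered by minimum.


A_3 Cartan matrix, 3 simple roots permuted; ρ=(1,1,1).

λ_j+ρ reflected into Ā_5 (⟨·,θ^∨⟩≤5); 3-tuples as given:

  λ_1 → (0, 0, 5) · λ_2 → (0, 0, 5) · λ_3 → (2, 1, 2) · λ_4 → (2, 2, 1) · λ_5 → (2, 1, 2) · λ_6 → (2, 2, 1) · λ_7 → (0, 0, 5) · λ_8 → (2, 2, 1) · λ_9 → (0, 0, 5)

The 9 indices split into 3 linkage classes (same alcove rep ⇔ same W_5-dot-orbit):

[[1, 2, 7, 9], [3, 5], [4, 6, 8]]


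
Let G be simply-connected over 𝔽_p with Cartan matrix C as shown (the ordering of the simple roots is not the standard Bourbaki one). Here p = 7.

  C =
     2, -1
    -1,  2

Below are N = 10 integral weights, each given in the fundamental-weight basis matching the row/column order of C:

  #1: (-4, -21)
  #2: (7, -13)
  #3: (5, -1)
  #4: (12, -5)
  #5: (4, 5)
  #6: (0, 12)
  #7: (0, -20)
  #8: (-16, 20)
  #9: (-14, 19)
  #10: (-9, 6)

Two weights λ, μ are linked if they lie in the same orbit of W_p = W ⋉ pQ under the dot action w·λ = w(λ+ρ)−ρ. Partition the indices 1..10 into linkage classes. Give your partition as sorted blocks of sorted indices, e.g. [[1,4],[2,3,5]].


Dynkin diagram of C (from the 2 off-diagonal −1 entries): A_2.

λ_j+ρ reflected into Ā_7 (⟨·,θ^∨⟩≤7); 2-tuples as given:

    λ_1 → (1, 2)
    λ_2 → (1, 2)
    λ_3 → (6, 0)
    λ_4 → (1, 2)
    λ_5 → (1, 2)
    λ_6 → (6, 0)
    λ_7 → (1, 2)
    λ_8 → (6, 0)
    λ_9 → (6, 0)
    λ_10 → (6, 0)

Partition of {1..10} into 2 W_7-dot-orbits:

[[1, 2, 4, 5, 7], [3, 6, 8, 9, 10]]


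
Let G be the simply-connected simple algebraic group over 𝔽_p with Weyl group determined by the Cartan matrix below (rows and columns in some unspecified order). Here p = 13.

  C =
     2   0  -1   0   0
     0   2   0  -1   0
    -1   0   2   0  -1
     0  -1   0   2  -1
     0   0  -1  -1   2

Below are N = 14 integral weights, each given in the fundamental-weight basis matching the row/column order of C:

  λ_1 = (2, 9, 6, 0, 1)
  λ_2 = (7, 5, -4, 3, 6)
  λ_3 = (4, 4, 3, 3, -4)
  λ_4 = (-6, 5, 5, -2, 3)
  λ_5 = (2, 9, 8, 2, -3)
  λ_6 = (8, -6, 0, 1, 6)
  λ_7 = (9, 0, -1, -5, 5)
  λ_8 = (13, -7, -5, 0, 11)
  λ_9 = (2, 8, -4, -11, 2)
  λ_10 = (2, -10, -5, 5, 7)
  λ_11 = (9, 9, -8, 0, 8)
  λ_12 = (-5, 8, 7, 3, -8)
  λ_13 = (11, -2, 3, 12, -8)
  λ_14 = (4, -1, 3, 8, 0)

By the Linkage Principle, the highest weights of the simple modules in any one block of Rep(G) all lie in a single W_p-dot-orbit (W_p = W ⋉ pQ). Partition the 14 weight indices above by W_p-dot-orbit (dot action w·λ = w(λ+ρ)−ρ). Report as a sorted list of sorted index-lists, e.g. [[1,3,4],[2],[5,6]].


C ↔ A_5 under row/col permutation; |W(A_5)| = 720.

Alcove-folded reps (p=13, 14 weights, presented ϖ-order):

  [1] (7, 0, 0, 1, 2);  [2] (3, 3, 1, 1, 3);  [3] (3, 3, 1, 1, 3);  [4] (3, 3, 1, 1, 3);  [5] (7, 0, 0, 1, 2);  [6] (3, 3, 1, 1, 3);  [7] (7, 0, 0, 1, 2);  [8] (0, 5, 3, 3, 1);  [9] (7, 0, 0, 1, 2);  [10] (0, 5, 3, 3, 1);  [11] (7, 0, 0, 1, 2);  [12] (0, 5, 3, 3, 1);  [13] (0, 5, 3, 3, 1);  [14] (0, 5, 3, 3, 1)

3 distinct reps among the 14 weights ⇒ 3 W_13-linkage classes:

[[1, 5, 7, 9, 11], [2, 3, 4, 6], [8, 10, 12, 13, 14]]


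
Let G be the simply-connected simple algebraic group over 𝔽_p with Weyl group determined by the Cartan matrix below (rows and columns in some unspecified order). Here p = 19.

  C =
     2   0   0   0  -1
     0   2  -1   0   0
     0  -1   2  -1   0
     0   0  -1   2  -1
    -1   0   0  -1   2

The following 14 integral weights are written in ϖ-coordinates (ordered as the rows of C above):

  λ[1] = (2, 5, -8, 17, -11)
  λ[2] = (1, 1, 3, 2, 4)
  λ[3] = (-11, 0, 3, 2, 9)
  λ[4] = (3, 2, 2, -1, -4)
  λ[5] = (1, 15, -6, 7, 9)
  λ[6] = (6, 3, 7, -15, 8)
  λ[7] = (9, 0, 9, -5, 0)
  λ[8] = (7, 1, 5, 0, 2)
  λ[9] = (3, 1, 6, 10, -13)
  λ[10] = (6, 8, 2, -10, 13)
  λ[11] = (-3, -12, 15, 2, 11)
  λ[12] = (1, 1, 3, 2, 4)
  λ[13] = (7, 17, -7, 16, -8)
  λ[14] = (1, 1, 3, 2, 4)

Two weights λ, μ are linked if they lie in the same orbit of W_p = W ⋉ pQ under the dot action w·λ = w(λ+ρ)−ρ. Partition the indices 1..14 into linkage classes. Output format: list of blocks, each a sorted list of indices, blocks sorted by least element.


Dynkin diagram of C (from the 8 off-diagonal −1 entries): A_5.

W_19-reps of the 14 weights in Ā_19 (same 5-coord order as C):

  1: (7, 1, 6, 1, 3)
  2: (2, 2, 4, 3, 5)
  3: (10, 1, 4, 3, 0)
  4: (1, 3, 0, 3, 0)
  5: (10, 1, 4, 3, 0)
  6: (2, 2, 4, 3, 5)
  7: (7, 1, 6, 1, 3)
  8: (7, 1, 6, 1, 3)
  9: (7, 1, 6, 1, 3)
  10: (2, 2, 4, 3, 5)
  11: (10, 1, 4, 3, 0)
  12: (2, 2, 4, 3, 5)
  13: (7, 1, 6, 1, 3)
  14: (2, 2, 4, 3, 5)

The 14 indices split into 4 linkage classes (same alcove rep ⇔ same W_19-dot-orbit):

[[1, 7, 8, 9, 13], [2, 6, 10, 12, 14], [3, 5, 11], [4]]


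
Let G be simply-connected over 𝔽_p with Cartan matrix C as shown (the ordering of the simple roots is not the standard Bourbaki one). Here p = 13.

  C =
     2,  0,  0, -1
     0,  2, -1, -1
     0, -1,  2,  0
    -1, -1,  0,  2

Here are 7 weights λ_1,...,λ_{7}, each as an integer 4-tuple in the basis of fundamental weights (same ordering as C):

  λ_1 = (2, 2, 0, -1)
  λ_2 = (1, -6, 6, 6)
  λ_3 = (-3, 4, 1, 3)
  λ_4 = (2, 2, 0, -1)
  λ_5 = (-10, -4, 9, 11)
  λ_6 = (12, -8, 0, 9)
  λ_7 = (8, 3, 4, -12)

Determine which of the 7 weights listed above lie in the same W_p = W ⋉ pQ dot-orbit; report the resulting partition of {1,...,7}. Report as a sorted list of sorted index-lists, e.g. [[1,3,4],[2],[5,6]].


A_4 Cartan matrix, 4 simple roots permuted; ρ=(1,1,1,1).

λ_j+ρ reflected into Ā_13 (⟨·,θ^∨⟩≤13); 4-tuples as given:

  1: (3, 3, 1, 0) · 2: (2, 5, 2, 2) · 3: (2, 5, 2, 2) · 4: (3, 3, 1, 0) · 5: (3, 3, 1, 0) · 6: (3, 3, 1, 0) · 7: (2, 5, 2, 2)

Linkage partition of the 7 weights (2 classes, p=13):

[[1, 4, 5, 6], [2, 3, 7]]


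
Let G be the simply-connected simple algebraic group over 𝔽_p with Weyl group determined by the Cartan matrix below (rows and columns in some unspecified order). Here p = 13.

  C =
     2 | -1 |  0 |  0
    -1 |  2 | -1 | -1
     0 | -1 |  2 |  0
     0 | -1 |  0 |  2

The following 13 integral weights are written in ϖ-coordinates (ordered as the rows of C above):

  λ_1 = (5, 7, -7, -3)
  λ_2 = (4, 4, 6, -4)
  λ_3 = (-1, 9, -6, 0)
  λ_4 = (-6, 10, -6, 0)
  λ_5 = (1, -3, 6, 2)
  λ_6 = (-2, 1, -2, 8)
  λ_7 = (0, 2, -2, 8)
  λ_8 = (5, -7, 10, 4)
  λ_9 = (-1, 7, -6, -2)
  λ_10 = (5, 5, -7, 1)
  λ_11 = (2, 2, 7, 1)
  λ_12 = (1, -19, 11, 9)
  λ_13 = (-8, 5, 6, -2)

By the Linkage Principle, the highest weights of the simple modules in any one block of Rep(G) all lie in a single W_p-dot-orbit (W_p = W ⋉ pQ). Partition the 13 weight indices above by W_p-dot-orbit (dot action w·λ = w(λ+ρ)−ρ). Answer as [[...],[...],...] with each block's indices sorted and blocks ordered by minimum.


Dynkin diagram of C (from the 6 off-diagonal −1 entries): D_4.

λ_j+ρ reflected into Ā_13 (⟨·,θ^∨⟩≤13); 4-tuples as given:

  1: (5, 1, 5, 1)
  2: (1, 3, 3, 1)
  3: (0, 2, 5, 1)
  4: (5, 1, 5, 1)
  5: (0, 2, 5, 1)
  6: (1, 0, 1, 9)
  7: (1, 0, 1, 9)
  8: (0, 2, 5, 1)
  9: (0, 2, 5, 1)
  10: (5, 1, 5, 1)
  11: (0, 2, 5, 1)
  12: (1, 3, 3, 1)
  13: (5, 1, 5, 1)

The 13 indices split into 4 linkage classes (same alcove rep ⇔ same W_13-dot-orbit):

[[1, 4, 10, 13], [2, 12], [3, 5, 8, 9, 11], [6, 7]]


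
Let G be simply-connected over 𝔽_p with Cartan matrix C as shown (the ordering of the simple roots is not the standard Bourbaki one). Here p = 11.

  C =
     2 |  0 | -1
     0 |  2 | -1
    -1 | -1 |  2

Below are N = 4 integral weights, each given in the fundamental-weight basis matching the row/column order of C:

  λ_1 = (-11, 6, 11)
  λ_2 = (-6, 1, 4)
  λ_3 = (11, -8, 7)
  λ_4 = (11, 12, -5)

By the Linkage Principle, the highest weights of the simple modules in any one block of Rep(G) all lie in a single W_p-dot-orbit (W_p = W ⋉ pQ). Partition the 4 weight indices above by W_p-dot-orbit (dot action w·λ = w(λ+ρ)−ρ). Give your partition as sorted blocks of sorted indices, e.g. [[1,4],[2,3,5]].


A_3 Cartan matrix, 3 simple roots permuted; ρ=(1,1,1).

λ_j+ρ reflected into Ā_11 (⟨·,θ^∨⟩≤11); 3-tuples as given:

    λ_1 → (2, 1, 1)
    λ_2 → (5, 2, 0)
    λ_3 → (2, 1, 1)
    λ_4 → (2, 1, 1)

The 4 indices split into 2 linkage classes (same alcove rep ⇔ same W_11-dot-orbit):

[[1, 3, 4], [2]]
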